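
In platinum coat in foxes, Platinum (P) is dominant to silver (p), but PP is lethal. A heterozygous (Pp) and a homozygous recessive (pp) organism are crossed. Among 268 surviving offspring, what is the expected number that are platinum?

Cross: Pp × pp
Punnett square offspring (before lethality): 2 Pp, 2 pp
No PP offspring are produced in this cross.
platinum: 2 out of 4 → fraction 1/2
Expected count = 1/2 × 268 = 134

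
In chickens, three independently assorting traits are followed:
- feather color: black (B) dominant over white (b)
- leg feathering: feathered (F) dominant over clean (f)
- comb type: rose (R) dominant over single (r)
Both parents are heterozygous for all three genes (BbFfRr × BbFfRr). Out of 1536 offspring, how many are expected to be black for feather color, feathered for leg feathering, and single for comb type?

Trihybrid cross: BbFfRr × BbFfRr
Each trait segregates independently with a 3:1 phenotypic ratio, so each gene contributes 3/4 (dominant) or 1/4 (recessive).
Target: black (feather color), feathered (leg feathering), single (comb type)
Probability = product of independent per-trait probabilities
= 3/4 × 3/4 × 1/4 = 9/64
Expected count = 9/64 × 1536 = 216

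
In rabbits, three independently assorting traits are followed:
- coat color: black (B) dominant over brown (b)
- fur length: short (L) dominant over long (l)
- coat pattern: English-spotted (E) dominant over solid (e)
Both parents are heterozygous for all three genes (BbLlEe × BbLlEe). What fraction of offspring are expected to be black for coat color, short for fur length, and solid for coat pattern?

Trihybrid cross: BbLlEe × BbLlEe
Each trait segregates independently with a 3:1 phenotypic ratio, so each gene contributes 3/4 (dominant) or 1/4 (recessive).
Target: black (coat color), short (fur length), solid (coat pattern)
Probability = product of independent per-trait probabilities
= 3/4 × 3/4 × 1/4 = 9/64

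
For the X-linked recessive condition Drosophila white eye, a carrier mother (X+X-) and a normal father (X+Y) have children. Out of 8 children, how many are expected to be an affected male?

Cross: X+X- × X+Y
Offspring: 1 X+X+, 1 X+Y, 1 X+X-, 1 X-Y
Probability of an affected male: 1/4
Expected count = 1/4 × 8 = 2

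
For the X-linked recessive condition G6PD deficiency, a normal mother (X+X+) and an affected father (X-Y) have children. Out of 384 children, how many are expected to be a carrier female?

Cross: X+X+ × X-Y
Offspring: 2 X+X-, 2 X+Y
Probability of a carrier female: 2/4 = 1/2
Expected count = 1/2 × 384 = 192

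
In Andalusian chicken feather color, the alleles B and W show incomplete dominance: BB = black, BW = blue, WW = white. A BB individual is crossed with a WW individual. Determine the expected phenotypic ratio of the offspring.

Punnett square for BB × WW:
Offspring genotypes: 4 BW
Phenotype counts: 4 blue
Ratio: all blue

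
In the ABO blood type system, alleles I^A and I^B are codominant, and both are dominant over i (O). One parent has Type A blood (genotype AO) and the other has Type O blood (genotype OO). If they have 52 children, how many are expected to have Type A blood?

Cross: AO × OO
Possible offspring genotypes: 2 AO, 2 OO
Blood type counts: 2 Type A, 2 Type O
Probability of Type A: 2/4 = 1/2
Expected count = 1/2 × 52 = 26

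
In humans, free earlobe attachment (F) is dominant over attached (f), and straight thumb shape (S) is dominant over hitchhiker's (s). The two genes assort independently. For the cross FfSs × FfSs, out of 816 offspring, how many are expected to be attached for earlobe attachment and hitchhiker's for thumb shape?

Dihybrid cross FfSs × FfSs — consider each gene separately:
earlobe attachment: Ff × Ff → 1 FF, 2 Ff, 1 ff → 3 F_ : 1 ff (out of 4)
thumb shape: Ss × Ss → 1 SS, 2 Ss, 1 ss → 3 S_ : 1 ss (out of 4)
Looking for: attached (ff) and hitchhiker's (ss)
P(attached) = 1/4, P(hitchhiker's) = 1/4
P(both) = 1/4 × 1/4 = 1/16
Expected count = 1/16 × 816 = 51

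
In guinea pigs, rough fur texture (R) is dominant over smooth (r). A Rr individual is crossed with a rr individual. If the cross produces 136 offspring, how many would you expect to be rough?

Punnett square for Rr × rr:
Offspring genotypes: 2 Rr, 2 rr
rough: 2, smooth: 2
rough: 2 out of 4 → fraction 1/2
Expected count = 1/2 × 136 = 68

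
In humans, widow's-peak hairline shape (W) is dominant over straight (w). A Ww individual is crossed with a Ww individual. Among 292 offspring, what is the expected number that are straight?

Punnett square for Ww × Ww:
Offspring genotypes: 1 WW, 2 Ww, 1 ww
widow's-peak: 3, straight: 1
straight: 1 out of 4 → fraction 1/4
Expected count = 1/4 × 292 = 73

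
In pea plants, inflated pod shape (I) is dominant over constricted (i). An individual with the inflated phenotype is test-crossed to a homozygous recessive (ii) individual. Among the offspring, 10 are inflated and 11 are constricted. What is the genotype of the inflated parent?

Test cross: ? × ii
Offspring: 10 inflated, 11 constricted — approximately 1:1.
A 1:1 ratio in a test cross indicates the unknown parent is heterozygous (Ii).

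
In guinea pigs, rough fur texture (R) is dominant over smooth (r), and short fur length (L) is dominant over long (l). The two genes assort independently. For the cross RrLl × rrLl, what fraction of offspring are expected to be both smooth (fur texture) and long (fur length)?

Dihybrid cross RrLl × rrLl — consider each gene separately:
fur texture: Rr × rr → 2 Rr, 2 rr → 2 R_ : 2 rr (out of 4)
fur length: Ll × Ll → 1 LL, 2 Ll, 1 ll → 3 L_ : 1 ll (out of 4)
Looking for: smooth (rr) and long (ll)
P(smooth) = 2/4, P(long) = 1/4
P(both) = 2/4 × 1/4 = 2/16 = 1/8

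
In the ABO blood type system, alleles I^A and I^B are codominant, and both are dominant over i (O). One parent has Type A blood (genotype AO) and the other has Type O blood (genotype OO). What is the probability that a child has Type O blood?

Cross: AO × OO
Possible offspring genotypes: 2 AO, 2 OO
Blood type counts: 2 Type A, 2 Type O
Probability of Type O: 2/4 = 1/2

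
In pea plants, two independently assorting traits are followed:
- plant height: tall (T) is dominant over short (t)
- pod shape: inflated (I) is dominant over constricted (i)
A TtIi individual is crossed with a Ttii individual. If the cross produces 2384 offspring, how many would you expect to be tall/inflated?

Dihybrid cross TtIi × Ttii — consider each gene separately:
plant height: Tt × Tt → 1 TT, 2 Tt, 1 tt → 3 T_ : 1 tt (out of 4)
pod shape: Ii × ii → 2 Ii, 2 ii → 2 I_ : 2 ii (out of 4)
Combine (counts out of 4 × 4 = 16): tall/inflated (T_I_) = 3×2 = 6; tall/constricted (T_ii) = 3×2 = 6; short/inflated (ttI_) = 1×2 = 2; short/constricted (ttii) = 1×2 = 2
Phenotype counts (out of 16): 6 tall/inflated, 6 tall/constricted, 2 short/inflated, 2 short/constricted
tall/inflated: 6 out of 16 → fraction 3/8
Expected count = 3/8 × 2384 = 894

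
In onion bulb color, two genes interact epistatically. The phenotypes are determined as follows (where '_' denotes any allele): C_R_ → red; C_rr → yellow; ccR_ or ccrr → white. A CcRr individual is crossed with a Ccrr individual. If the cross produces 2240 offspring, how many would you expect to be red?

Cross: CcRr × Ccrr — consider each gene separately:
C gene: Cc × Cc → 1 CC, 2 Cc, 1 cc → 3 C_ : 1 cc (out of 4)
R gene: Rr × rr → 2 Rr, 2 rr → 2 R_ : 2 rr (out of 4)
Genotype classes (out of 4 × 4 = 16): C_R_ = 3×2 = 6; C_rr = 3×2 = 6; ccR_ = 1×2 = 2; ccrr = 1×2 = 2
Apply the phenotype rules: C_R_ (6) → red; C_rr (6) → yellow; ccR_ (2) + ccrr (2) → white
Phenotype counts (out of 16): 6 red, 6 yellow, 4 white
red: 6 out of 16 → fraction 3/8
Expected count = 3/8 × 2240 = 840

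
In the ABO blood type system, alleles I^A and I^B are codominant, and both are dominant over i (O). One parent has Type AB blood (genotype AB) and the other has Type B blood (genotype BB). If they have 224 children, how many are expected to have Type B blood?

Cross: AB × BB
Possible offspring genotypes: 2 AB, 2 BB
Blood type counts: 2 Type AB, 2 Type B
Probability of Type B: 2/4 = 1/2
Expected count = 1/2 × 224 = 112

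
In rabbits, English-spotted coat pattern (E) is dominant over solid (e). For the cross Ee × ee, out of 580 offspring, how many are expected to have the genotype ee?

Punnett square for Ee × ee:
Offspring genotypes: 2 Ee, 2 ee
Total offspring: 4
Count with target: 2
Probability: 2/4 = 1/2
Expected count = 1/2 × 580 = 290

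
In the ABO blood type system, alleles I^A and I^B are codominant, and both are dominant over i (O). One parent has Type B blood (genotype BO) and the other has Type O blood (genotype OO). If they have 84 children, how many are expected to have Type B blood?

Cross: BO × OO
Possible offspring genotypes: 2 BO, 2 OO
Blood type counts: 2 Type B, 2 Type O
Probability of Type B: 2/4 = 1/2
Expected count = 1/2 × 84 = 42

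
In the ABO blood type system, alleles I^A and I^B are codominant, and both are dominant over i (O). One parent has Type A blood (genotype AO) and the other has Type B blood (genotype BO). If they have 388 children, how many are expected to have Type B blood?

Cross: AO × BO
Possible offspring genotypes: 1 AB, 1 AO, 1 BO, 1 OO
Blood type counts: 1 Type AB, 1 Type A, 1 Type B, 1 Type O
Probability of Type B: 1/4
Expected count = 1/4 × 388 = 97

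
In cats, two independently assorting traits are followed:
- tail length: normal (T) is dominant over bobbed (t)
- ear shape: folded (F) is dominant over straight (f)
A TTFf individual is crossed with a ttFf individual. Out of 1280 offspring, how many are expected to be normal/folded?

Dihybrid cross TTFf × ttFf — consider each gene separately:
tail length: TT × tt → 4 Tt → 4 T_ (out of 4)
ear shape: Ff × Ff → 1 FF, 2 Ff, 1 ff → 3 F_ : 1 ff (out of 4)
Combine (counts out of 4 × 4 = 16): normal/folded (T_F_) = 4×3 = 12; normal/straight (T_ff) = 4×1 = 4
Phenotype counts (out of 16): 12 normal/folded, 4 normal/straight
normal/folded: 12 out of 16 → fraction 3/4
Expected count = 3/4 × 1280 = 960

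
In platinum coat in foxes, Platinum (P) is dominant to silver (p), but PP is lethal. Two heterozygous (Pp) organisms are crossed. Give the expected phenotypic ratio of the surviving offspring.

Cross: Pp × Pp
Punnett square offspring (before lethality): 1 PP, 2 Pp, 1 pp
The PP genotype is lethal (embryos die); surviving offspring: 2 Pp, 1 pp
Ratio: 2 platinum : 1 silver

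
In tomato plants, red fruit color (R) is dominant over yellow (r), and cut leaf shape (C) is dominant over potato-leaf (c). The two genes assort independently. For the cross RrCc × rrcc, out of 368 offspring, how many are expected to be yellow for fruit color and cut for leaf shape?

Dihybrid cross RrCc × rrcc — consider each gene separately:
fruit color: Rr × rr → 2 Rr, 2 rr → 2 R_ : 2 rr (out of 4)
leaf shape: Cc × cc → 2 Cc, 2 cc → 2 C_ : 2 cc (out of 4)
Looking for: yellow (rr) and cut (C_)
P(yellow) = 2/4, P(cut) = 2/4
P(both) = 2/4 × 2/4 = 4/16 = 1/4
Expected count = 1/4 × 368 = 92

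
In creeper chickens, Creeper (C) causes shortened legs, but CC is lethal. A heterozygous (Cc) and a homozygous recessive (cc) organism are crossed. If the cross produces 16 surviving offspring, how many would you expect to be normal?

Cross: Cc × cc
Punnett square offspring (before lethality): 2 Cc, 2 cc
No CC offspring are produced in this cross.
normal: 2 out of 4 → fraction 1/2
Expected count = 1/2 × 16 = 8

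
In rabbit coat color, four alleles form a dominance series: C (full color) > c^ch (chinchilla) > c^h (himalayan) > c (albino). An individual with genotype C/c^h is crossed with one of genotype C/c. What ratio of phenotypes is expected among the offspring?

Cross: C/c^h × C/c
Allele dominance: C > c^ch > c^h > c
Offspring genotypes: 1 C/C, 1 C/c, 1 C/c^h, 1 c^h/c
Phenotype counts: 3 full color, 1 himalayan
Ratio: 3 full color : 1 himalayan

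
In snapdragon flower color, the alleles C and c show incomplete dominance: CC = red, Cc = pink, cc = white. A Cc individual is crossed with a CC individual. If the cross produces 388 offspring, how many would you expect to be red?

Punnett square for Cc × CC:
Offspring genotypes: 2 CC, 2 Cc
Phenotype counts: 2 red, 2 pink
red: 2 out of 4 → fraction 1/2
Expected count = 1/2 × 388 = 194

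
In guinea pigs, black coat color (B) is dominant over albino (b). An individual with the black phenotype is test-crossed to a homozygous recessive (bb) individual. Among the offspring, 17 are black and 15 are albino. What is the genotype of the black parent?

Test cross: ? × bb
Offspring: 17 black, 15 albino — approximately 1:1.
A 1:1 ratio in a test cross indicates the unknown parent is heterozygous (Bb).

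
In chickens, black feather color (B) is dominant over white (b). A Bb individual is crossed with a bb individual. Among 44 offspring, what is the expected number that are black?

Punnett square for Bb × bb:
Offspring genotypes: 2 Bb, 2 bb
black: 2, white: 2
black: 2 out of 4 → fraction 1/2
Expected count = 1/2 × 44 = 22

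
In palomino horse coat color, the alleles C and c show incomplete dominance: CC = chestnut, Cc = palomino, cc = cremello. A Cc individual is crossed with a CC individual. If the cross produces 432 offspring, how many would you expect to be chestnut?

Punnett square for Cc × CC:
Offspring genotypes: 2 CC, 2 Cc
Phenotype counts: 2 chestnut, 2 palomino
chestnut: 2 out of 4 → fraction 1/2
Expected count = 1/2 × 432 = 216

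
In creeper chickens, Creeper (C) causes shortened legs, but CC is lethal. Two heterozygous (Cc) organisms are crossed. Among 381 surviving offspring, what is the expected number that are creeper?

Cross: Cc × Cc
Punnett square offspring (before lethality): 1 CC, 2 Cc, 1 cc
The CC genotype is lethal (embryos die); surviving offspring: 2 Cc, 1 cc
creeper: 2 out of 3 → fraction 2/3
Expected count = 2/3 × 381 = 254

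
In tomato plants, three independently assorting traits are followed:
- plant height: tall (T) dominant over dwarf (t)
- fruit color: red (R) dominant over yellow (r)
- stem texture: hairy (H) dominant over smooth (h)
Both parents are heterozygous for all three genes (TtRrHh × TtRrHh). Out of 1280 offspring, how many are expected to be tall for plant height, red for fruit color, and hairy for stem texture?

Trihybrid cross: TtRrHh × TtRrHh
Each trait segregates independently with a 3:1 phenotypic ratio, so each gene contributes 3/4 (dominant) or 1/4 (recessive).
Target: tall (plant height), red (fruit color), hairy (stem texture)
Probability = product of independent per-trait probabilities
= 3/4 × 3/4 × 3/4 = 27/64
Expected count = 27/64 × 1280 = 540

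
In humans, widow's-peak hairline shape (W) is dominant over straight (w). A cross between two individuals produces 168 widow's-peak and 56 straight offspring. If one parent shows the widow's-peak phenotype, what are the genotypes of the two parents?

Observed offspring: 168 widow's-peak, 56 straight
The observed ratio simplifies to 3:1. Straight (ww) offspring appear, so each parent must contribute one w allele. The parent stated to show widow's-peak carries W, so it is Ww. The other parent is then either Ww or ww: Ww × ww would give a 1:1 split, whereas Ww × Ww gives 3:1 — matching the data. So both parents are heterozygous (Ww × Ww).
Parent genotypes: Ww × Ww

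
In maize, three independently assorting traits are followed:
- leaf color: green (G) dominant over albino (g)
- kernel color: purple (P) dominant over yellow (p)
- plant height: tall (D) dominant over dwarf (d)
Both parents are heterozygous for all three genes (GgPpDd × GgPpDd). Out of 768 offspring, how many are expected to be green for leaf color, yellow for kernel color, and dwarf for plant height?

Trihybrid cross: GgPpDd × GgPpDd
Each trait segregates independently with a 3:1 phenotypic ratio, so each gene contributes 3/4 (dominant) or 1/4 (recessive).
Target: green (leaf color), yellow (kernel color), dwarf (plant height)
Probability = product of independent per-trait probabilities
= 3/4 × 1/4 × 1/4 = 3/64
Expected count = 3/64 × 768 = 36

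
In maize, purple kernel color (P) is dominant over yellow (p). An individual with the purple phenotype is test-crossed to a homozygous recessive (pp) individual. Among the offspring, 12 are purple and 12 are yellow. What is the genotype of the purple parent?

Test cross: ? × pp
Offspring: 12 purple, 12 yellow — approximately 1:1.
A 1:1 ratio in a test cross indicates the unknown parent is heterozygous (Pp).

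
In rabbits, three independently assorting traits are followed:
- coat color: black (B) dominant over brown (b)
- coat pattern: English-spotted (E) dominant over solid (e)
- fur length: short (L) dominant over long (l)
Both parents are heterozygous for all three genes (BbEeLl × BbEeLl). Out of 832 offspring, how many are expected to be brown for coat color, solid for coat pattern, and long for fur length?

Trihybrid cross: BbEeLl × BbEeLl
Each trait segregates independently with a 3:1 phenotypic ratio, so each gene contributes 3/4 (dominant) or 1/4 (recessive).
Target: brown (coat color), solid (coat pattern), long (fur length)
Probability = product of independent per-trait probabilities
= 1/4 × 1/4 × 1/4 = 1/64
Expected count = 1/64 × 832 = 13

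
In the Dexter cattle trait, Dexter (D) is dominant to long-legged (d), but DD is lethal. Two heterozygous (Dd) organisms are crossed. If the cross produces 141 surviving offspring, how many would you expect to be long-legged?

Cross: Dd × Dd
Punnett square offspring (before lethality): 1 DD, 2 Dd, 1 dd
The DD genotype is lethal (embryos die); surviving offspring: 2 Dd, 1 dd
long-legged: 1 out of 3 → fraction 1/3
Expected count = 1/3 × 141 = 47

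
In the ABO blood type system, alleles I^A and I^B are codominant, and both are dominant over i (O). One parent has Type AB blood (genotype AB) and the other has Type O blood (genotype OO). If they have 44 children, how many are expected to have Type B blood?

Cross: AB × OO
Possible offspring genotypes: 2 AO, 2 BO
Blood type counts: 2 Type A, 2 Type B
Probability of Type B: 2/4 = 1/2
Expected count = 1/2 × 44 = 22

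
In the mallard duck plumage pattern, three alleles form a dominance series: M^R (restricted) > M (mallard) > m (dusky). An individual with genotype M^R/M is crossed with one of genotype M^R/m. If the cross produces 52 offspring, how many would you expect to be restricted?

Cross: M^R/M × M^R/m
Allele dominance: M^R > M > m
Offspring genotypes: 1 M^R/M^R, 1 M^R/m, 1 M^R/M, 1 M/m
Phenotype counts: 3 restricted, 1 mallard
restricted: 3 out of 4 → fraction 3/4
Expected count = 3/4 × 52 = 39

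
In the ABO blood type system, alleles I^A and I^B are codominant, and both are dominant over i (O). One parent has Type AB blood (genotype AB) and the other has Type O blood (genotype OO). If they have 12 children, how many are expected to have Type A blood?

Cross: AB × OO
Possible offspring genotypes: 2 AO, 2 BO
Blood type counts: 2 Type A, 2 Type B
Probability of Type A: 2/4 = 1/2
Expected count = 1/2 × 12 = 6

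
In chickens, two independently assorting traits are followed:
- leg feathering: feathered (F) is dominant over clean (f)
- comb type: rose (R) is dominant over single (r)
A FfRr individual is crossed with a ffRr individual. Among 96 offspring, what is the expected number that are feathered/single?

Dihybrid cross FfRr × ffRr — consider each gene separately:
leg feathering: Ff × ff → 2 Ff, 2 ff → 2 F_ : 2 ff (out of 4)
comb type: Rr × Rr → 1 RR, 2 Rr, 1 rr → 3 R_ : 1 rr (out of 4)
Combine (counts out of 4 × 4 = 16): feathered/rose (F_R_) = 2×3 = 6; feathered/single (F_rr) = 2×1 = 2; clean/rose (ffR_) = 2×3 = 6; clean/single (ffrr) = 2×1 = 2
Phenotype counts (out of 16): 6 feathered/rose, 2 feathered/single, 6 clean/rose, 2 clean/single
feathered/single: 2 out of 16 → fraction 1/8
Expected count = 1/8 × 96 = 12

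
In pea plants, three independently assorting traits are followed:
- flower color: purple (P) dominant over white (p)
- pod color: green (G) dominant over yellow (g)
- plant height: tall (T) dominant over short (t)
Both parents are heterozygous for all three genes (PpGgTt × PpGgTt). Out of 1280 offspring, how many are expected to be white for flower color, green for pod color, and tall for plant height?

Trihybrid cross: PpGgTt × PpGgTt
Each trait segregates independently with a 3:1 phenotypic ratio, so each gene contributes 3/4 (dominant) or 1/4 (recessive).
Target: white (flower color), green (pod color), tall (plant height)
Probability = product of independent per-trait probabilities
= 1/4 × 3/4 × 3/4 = 9/64
Expected count = 9/64 × 1280 = 180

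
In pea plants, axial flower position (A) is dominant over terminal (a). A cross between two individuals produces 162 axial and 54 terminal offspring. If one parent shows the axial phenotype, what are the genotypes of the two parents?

Observed offspring: 162 axial, 54 terminal
The observed ratio simplifies to 3:1. Terminal (aa) offspring appear, so each parent must contribute one a allele. The parent stated to show axial carries A, so it is Aa. The other parent is then either Aa or aa: Aa × aa would give a 1:1 split, whereas Aa × Aa gives 3:1 — matching the data. So both parents are heterozygous (Aa × Aa).
Parent genotypes: Aa × Aa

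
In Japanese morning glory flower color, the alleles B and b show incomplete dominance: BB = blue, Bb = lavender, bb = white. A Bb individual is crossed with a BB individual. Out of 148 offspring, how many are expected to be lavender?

Punnett square for Bb × BB:
Offspring genotypes: 2 BB, 2 Bb
Phenotype counts: 2 blue, 2 lavender
lavender: 2 out of 4 → fraction 1/2
Expected count = 1/2 × 148 = 74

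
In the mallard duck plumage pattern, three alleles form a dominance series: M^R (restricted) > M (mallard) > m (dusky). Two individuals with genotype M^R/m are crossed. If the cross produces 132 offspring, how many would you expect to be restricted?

Cross: M^R/m × M^R/m
Allele dominance: M^R > M > m
Offspring genotypes: 1 M^R/M^R, 2 M^R/m, 1 m/m
Phenotype counts: 3 restricted, 1 dusky
restricted: 3 out of 4 → fraction 3/4
Expected count = 3/4 × 132 = 99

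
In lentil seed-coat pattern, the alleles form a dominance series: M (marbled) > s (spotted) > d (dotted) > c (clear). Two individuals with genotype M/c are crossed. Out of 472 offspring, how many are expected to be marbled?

Cross: M/c × M/c
Allele dominance: M > s > d > c
Offspring genotypes: 1 M/M, 2 M/c, 1 c/c
Phenotype counts: 3 marbled, 1 clear
marbled: 3 out of 4 → fraction 3/4
Expected count = 3/4 × 472 = 354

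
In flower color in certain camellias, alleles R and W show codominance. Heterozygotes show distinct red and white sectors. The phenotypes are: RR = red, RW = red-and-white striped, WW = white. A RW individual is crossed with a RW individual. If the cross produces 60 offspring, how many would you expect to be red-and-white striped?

Punnett square for RW × RW:
Offspring genotypes: 1 RR, 2 RW, 1 WW
Phenotype counts: 1 red, 2 red-and-white striped, 1 white
red-and-white striped: 2 out of 4 → fraction 1/2
Expected count = 1/2 × 60 = 30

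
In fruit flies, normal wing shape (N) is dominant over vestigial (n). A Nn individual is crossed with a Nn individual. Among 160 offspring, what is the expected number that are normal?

Punnett square for Nn × Nn:
Offspring genotypes: 1 NN, 2 Nn, 1 nn
normal: 3, vestigial: 1
normal: 3 out of 4 → fraction 3/4
Expected count = 3/4 × 160 = 120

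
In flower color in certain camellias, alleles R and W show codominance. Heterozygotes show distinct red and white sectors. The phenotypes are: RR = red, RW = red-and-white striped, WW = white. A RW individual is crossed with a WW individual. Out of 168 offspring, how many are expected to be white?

Punnett square for RW × WW:
Offspring genotypes: 2 RW, 2 WW
Phenotype counts: 2 red-and-white striped, 2 white
white: 2 out of 4 → fraction 1/2
Expected count = 1/2 × 168 = 84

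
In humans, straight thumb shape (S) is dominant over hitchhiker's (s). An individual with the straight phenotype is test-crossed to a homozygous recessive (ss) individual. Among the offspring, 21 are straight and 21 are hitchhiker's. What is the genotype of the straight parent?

Test cross: ? × ss
Offspring: 21 straight, 21 hitchhiker's — approximately 1:1.
A 1:1 ratio in a test cross indicates the unknown parent is heterozygous (Ss).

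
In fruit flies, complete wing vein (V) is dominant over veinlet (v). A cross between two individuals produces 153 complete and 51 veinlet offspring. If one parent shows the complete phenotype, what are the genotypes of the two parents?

Observed offspring: 153 complete, 51 veinlet
The observed ratio simplifies to 3:1. Veinlet (vv) offspring appear, so each parent must contribute one v allele. The parent stated to show complete carries V, so it is Vv. The other parent is then either Vv or vv: Vv × vv would give a 1:1 split, whereas Vv × Vv gives 3:1 — matching the data. So both parents are heterozygous (Vv × Vv).
Parent genotypes: Vv × Vv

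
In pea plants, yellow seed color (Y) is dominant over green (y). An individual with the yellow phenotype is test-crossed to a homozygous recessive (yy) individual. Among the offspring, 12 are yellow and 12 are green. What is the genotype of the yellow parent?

Test cross: ? × yy
Offspring: 12 yellow, 12 green — approximately 1:1.
A 1:1 ratio in a test cross indicates the unknown parent is heterozygous (Yy).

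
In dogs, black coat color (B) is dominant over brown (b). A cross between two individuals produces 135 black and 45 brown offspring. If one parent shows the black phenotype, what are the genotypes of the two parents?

Observed offspring: 135 black, 45 brown
The observed ratio simplifies to 3:1. Brown (bb) offspring appear, so each parent must contribute one b allele. The parent stated to show black carries B, so it is Bb. The other parent is then either Bb or bb: Bb × bb would give a 1:1 split, whereas Bb × Bb gives 3:1 — matching the data. So both parents are heterozygous (Bb × Bb).
Parent genotypes: Bb × Bb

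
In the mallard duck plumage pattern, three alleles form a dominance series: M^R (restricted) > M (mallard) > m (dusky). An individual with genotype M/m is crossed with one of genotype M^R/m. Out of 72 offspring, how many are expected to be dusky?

Cross: M/m × M^R/m
Allele dominance: M^R > M > m
Offspring genotypes: 1 M^R/M, 1 M/m, 1 M^R/m, 1 m/m
Phenotype counts: 2 restricted, 1 mallard, 1 dusky
dusky: 1 out of 4 → fraction 1/4
Expected count = 1/4 × 72 = 18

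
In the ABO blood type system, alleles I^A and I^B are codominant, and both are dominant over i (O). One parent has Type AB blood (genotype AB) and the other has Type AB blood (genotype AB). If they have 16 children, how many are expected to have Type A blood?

Cross: AB × AB
Possible offspring genotypes: 1 AA, 2 AB, 1 BB
Blood type counts: 1 Type A, 2 Type AB, 1 Type B
Probability of Type A: 1/4
Expected count = 1/4 × 16 = 4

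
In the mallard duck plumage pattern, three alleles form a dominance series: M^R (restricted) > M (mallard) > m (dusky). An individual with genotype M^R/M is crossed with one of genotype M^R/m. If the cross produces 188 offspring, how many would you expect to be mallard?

Cross: M^R/M × M^R/m
Allele dominance: M^R > M > m
Offspring genotypes: 1 M^R/M^R, 1 M^R/m, 1 M^R/M, 1 M/m
Phenotype counts: 3 restricted, 1 mallard
mallard: 1 out of 4 → fraction 1/4
Expected count = 1/4 × 188 = 47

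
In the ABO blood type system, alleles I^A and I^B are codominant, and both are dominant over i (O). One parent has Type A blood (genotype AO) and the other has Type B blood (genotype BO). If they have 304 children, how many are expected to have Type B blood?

Cross: AO × BO
Possible offspring genotypes: 1 AB, 1 AO, 1 BO, 1 OO
Blood type counts: 1 Type AB, 1 Type A, 1 Type B, 1 Type O
Probability of Type B: 1/4
Expected count = 1/4 × 304 = 76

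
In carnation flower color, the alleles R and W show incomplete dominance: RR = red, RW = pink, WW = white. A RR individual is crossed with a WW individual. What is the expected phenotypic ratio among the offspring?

Punnett square for RR × WW:
Offspring genotypes: 4 RW
Phenotype counts: 4 pink
Ratio: all pink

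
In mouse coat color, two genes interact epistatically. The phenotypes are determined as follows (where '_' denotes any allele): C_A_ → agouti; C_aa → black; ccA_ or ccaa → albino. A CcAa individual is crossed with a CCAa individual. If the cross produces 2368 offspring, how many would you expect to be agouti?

Cross: CcAa × CCAa — consider each gene separately:
C gene: Cc × CC → 2 CC, 2 Cc → 4 C_ (out of 4)
A gene: Aa × Aa → 1 AA, 2 Aa, 1 aa → 3 A_ : 1 aa (out of 4)
Genotype classes (out of 4 × 4 = 16): C_A_ = 4×3 = 12; C_aa = 4×1 = 4
Apply the phenotype rules: C_A_ (12) → agouti; C_aa (4) → black
Phenotype counts (out of 16): 12 agouti, 4 black
agouti: 12 out of 16 → fraction 3/4
Expected count = 3/4 × 2368 = 1776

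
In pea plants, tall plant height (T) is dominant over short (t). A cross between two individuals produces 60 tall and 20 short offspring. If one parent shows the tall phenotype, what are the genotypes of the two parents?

Observed offspring: 60 tall, 20 short
The observed ratio simplifies to 3:1. Short (tt) offspring appear, so each parent must contribute one t allele. The parent stated to show tall carries T, so it is Tt. The other parent is then either Tt or tt: Tt × tt would give a 1:1 split, whereas Tt × Tt gives 3:1 — matching the data. So both parents are heterozygous (Tt × Tt).
Parent genotypes: Tt × Tt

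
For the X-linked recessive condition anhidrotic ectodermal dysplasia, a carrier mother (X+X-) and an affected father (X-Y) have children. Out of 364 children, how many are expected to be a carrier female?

Cross: X+X- × X-Y
Offspring: 1 X+X-, 1 X+Y, 1 X-X-, 1 X-Y
Probability of a carrier female: 1/4
Expected count = 1/4 × 364 = 91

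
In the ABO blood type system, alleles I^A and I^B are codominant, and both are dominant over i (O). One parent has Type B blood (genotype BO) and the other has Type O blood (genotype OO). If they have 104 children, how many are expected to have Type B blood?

Cross: BO × OO
Possible offspring genotypes: 2 BO, 2 OO
Blood type counts: 2 Type B, 2 Type O
Probability of Type B: 2/4 = 1/2
Expected count = 1/2 × 104 = 52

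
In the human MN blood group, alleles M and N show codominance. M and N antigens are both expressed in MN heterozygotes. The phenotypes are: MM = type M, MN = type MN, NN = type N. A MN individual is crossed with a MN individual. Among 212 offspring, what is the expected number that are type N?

Punnett square for MN × MN:
Offspring genotypes: 1 MM, 2 MN, 1 NN
Phenotype counts: 1 type M, 2 type MN, 1 type N
type N: 1 out of 4 → fraction 1/4
Expected count = 1/4 × 212 = 53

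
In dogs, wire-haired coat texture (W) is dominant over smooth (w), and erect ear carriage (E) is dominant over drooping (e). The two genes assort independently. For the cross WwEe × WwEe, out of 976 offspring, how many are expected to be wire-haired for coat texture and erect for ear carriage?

Dihybrid cross WwEe × WwEe — consider each gene separately:
coat texture: Ww × Ww → 1 WW, 2 Ww, 1 ww → 3 W_ : 1 ww (out of 4)
ear carriage: Ee × Ee → 1 EE, 2 Ee, 1 ee → 3 E_ : 1 ee (out of 4)
Looking for: wire-haired (W_) and erect (E_)
P(wire-haired) = 3/4, P(erect) = 3/4
P(both) = 3/4 × 3/4 = 9/16
Expected count = 9/16 × 976 = 549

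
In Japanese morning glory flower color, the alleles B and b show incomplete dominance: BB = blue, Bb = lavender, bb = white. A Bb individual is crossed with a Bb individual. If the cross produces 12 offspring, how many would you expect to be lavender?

Punnett square for Bb × Bb:
Offspring genotypes: 1 BB, 2 Bb, 1 bb
Phenotype counts: 1 blue, 2 lavender, 1 white
lavender: 2 out of 4 → fraction 1/2
Expected count = 1/2 × 12 = 6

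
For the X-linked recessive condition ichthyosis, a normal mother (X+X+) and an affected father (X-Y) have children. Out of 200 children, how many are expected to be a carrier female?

Cross: X+X+ × X-Y
Offspring: 2 X+X-, 2 X+Y
Probability of a carrier female: 2/4 = 1/2
Expected count = 1/2 × 200 = 100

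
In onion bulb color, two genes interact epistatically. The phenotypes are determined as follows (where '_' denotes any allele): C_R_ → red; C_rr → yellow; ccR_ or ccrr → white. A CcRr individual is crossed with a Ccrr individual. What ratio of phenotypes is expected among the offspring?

Cross: CcRr × Ccrr — consider each gene separately:
C gene: Cc × Cc → 1 CC, 2 Cc, 1 cc → 3 C_ : 1 cc (out of 4)
R gene: Rr × rr → 2 Rr, 2 rr → 2 R_ : 2 rr (out of 4)
Genotype classes (out of 4 × 4 = 16): C_R_ = 3×2 = 6; C_rr = 3×2 = 6; ccR_ = 1×2 = 2; ccrr = 1×2 = 2
Apply the phenotype rules: C_R_ (6) → red; C_rr (6) → yellow; ccR_ (2) + ccrr (2) → white
Phenotype counts (out of 16): 6 red, 6 yellow, 4 white
Ratio: 3 red : 3 yellow : 2 white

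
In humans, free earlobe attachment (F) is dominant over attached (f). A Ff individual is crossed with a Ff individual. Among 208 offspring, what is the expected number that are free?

Punnett square for Ff × Ff:
Offspring genotypes: 1 FF, 2 Ff, 1 ff
free: 3, attached: 1
free: 3 out of 4 → fraction 3/4
Expected count = 3/4 × 208 = 156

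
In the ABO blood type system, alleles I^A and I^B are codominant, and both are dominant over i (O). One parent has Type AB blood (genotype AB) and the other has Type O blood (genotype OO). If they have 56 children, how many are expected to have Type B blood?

Cross: AB × OO
Possible offspring genotypes: 2 AO, 2 BO
Blood type counts: 2 Type A, 2 Type B
Probability of Type B: 2/4 = 1/2
Expected count = 1/2 × 56 = 28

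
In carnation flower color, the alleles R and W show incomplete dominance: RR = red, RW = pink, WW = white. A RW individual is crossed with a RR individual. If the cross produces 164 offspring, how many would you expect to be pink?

Punnett square for RW × RR:
Offspring genotypes: 2 RR, 2 RW
Phenotype counts: 2 red, 2 pink
pink: 2 out of 4 → fraction 1/2
Expected count = 1/2 × 164 = 82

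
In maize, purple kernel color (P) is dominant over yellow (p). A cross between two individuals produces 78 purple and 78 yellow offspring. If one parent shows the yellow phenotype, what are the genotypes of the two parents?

Observed offspring: 78 purple, 78 yellow
The observed ratio simplifies to 1:1. One parent shows yellow, so its genotype must be pp. A 1:1 offspring split requires the other parent to be heterozygous (Pp).
Parent genotypes: pp × Pp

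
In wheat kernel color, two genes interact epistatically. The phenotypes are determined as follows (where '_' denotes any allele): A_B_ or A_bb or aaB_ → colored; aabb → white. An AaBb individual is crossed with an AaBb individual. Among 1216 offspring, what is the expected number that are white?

Cross: AaBb × AaBb — consider each gene separately:
A gene: Aa × Aa → 1 AA, 2 Aa, 1 aa → 3 A_ : 1 aa (out of 4)
B gene: Bb × Bb → 1 BB, 2 Bb, 1 bb → 3 B_ : 1 bb (out of 4)
Genotype classes (out of 4 × 4 = 16): A_B_ = 3×3 = 9; A_bb = 3×1 = 3; aaB_ = 1×3 = 3; aabb = 1×1 = 1
Apply the phenotype rules: A_B_ (9) + A_bb (3) + aaB_ (3) → colored; aabb (1) → white
Phenotype counts (out of 16): 15 colored, 1 white
white: 1 out of 16 → fraction 1/16
Expected count = 1/16 × 1216 = 76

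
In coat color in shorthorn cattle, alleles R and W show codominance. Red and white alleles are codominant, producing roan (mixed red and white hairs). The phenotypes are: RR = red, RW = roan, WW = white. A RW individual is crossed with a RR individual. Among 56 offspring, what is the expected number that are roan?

Punnett square for RW × RR:
Offspring genotypes: 2 RR, 2 RW
Phenotype counts: 2 red, 2 roan
roan: 2 out of 4 → fraction 1/2
Expected count = 1/2 × 56 = 28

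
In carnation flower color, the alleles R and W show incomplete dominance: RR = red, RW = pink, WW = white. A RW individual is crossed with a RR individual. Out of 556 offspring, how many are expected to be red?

Punnett square for RW × RR:
Offspring genotypes: 2 RR, 2 RW
Phenotype counts: 2 red, 2 pink
red: 2 out of 4 → fraction 1/2
Expected count = 1/2 × 556 = 278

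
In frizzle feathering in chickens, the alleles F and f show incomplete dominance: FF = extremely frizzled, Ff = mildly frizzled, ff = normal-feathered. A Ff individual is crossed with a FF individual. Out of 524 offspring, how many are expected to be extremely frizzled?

Punnett square for Ff × FF:
Offspring genotypes: 2 FF, 2 Ff
Phenotype counts: 2 extremely frizzled, 2 mildly frizzled
extremely frizzled: 2 out of 4 → fraction 1/2
Expected count = 1/2 × 524 = 262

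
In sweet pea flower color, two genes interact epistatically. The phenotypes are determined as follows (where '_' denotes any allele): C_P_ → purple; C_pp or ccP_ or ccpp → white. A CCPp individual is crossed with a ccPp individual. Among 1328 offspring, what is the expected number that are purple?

Cross: CCPp × ccPp — consider each gene separately:
C gene: CC × cc → 4 Cc → 4 C_ (out of 4)
P gene: Pp × Pp → 1 PP, 2 Pp, 1 pp → 3 P_ : 1 pp (out of 4)
Genotype classes (out of 4 × 4 = 16): C_P_ = 4×3 = 12; C_pp = 4×1 = 4
Apply the phenotype rules: C_P_ (12) → purple; C_pp (4) → white
Phenotype counts (out of 16): 12 purple, 4 white
purple: 12 out of 16 → fraction 3/4
Expected count = 3/4 × 1328 = 996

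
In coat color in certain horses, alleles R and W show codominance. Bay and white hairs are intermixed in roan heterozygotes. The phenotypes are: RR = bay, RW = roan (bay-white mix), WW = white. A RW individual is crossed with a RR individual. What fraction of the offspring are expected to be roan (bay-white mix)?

Punnett square for RW × RR:
Offspring genotypes: 2 RR, 2 RW
Phenotype counts: 2 bay, 2 roan (bay-white mix)
roan (bay-white mix): 2 out of 4
Probability: 2/4 = 1/2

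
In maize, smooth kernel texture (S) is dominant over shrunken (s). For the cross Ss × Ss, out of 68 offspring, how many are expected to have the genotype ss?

Punnett square for Ss × Ss:
Offspring genotypes: 1 SS, 2 Ss, 1 ss
Total offspring: 4
Count with target: 1
Probability: 1/4
Expected count = 1/4 × 68 = 17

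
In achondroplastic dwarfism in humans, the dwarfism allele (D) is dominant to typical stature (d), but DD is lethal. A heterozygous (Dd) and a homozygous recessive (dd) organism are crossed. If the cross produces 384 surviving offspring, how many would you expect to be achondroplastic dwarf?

Cross: Dd × dd
Punnett square offspring (before lethality): 2 Dd, 2 dd
No DD offspring are produced in this cross.
achondroplastic dwarf: 2 out of 4 → fraction 1/2
Expected count = 1/2 × 384 = 192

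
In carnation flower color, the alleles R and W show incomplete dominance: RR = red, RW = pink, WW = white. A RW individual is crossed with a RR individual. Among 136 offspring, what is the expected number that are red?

Punnett square for RW × RR:
Offspring genotypes: 2 RR, 2 RW
Phenotype counts: 2 red, 2 pink
red: 2 out of 4 → fraction 1/2
Expected count = 1/2 × 136 = 68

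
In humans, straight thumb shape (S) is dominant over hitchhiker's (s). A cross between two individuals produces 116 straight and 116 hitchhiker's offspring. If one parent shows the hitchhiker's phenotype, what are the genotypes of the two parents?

Observed offspring: 116 straight, 116 hitchhiker's
The observed ratio simplifies to 1:1. One parent shows hitchhiker's, so its genotype must be ss. A 1:1 offspring split requires the other parent to be heterozygous (Ss).
Parent genotypes: ss × Ss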